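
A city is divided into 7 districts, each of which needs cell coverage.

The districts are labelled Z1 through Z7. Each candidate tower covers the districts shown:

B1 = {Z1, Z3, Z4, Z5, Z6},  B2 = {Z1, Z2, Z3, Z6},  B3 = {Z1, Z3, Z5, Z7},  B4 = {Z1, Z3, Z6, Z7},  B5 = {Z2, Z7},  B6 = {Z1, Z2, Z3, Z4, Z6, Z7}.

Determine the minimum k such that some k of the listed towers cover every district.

2

B3 and B6 together: B3 ∪ B6 = {Z1, Z2, Z3, Z4, Z5, Z6, Z7} — every district is covered.
No single tower has all 7 districts (the largest, B6, has 6), so 2 is optimal.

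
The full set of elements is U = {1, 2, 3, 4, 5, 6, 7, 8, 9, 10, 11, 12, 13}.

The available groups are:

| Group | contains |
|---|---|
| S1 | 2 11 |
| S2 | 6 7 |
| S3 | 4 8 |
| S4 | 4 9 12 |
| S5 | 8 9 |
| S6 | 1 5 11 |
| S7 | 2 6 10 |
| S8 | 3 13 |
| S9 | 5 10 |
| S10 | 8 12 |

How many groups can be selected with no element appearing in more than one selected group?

5

S1, S2, S3, S8, S9 are pairwise disjoint (S1={2,11}; S2={6,7}; S3={4,8}; S8={3,13}; S9={5,10}).
Every remaining group overlaps one of these, and no 6 of the listed groups are pairwise disjoint, so 5 is the maximum.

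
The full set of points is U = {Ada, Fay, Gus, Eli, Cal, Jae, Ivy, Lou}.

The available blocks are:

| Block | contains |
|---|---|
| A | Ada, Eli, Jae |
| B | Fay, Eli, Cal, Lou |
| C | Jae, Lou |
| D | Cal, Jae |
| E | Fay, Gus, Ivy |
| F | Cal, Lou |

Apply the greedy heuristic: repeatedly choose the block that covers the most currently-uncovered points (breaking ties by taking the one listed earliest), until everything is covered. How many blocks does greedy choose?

Greedy: pick B (covers 4 new) → pick A (covers 2 new) → pick E (covers 2 new). Total picks: 3.

3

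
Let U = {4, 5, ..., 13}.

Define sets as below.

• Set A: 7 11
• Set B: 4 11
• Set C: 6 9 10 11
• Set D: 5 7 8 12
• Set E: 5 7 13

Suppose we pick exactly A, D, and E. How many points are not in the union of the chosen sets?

Union of A, D, E = {5, 7, 8, 11, 12, 13}.
Not covered: 4, 6, 9, 10 — 4 points.

4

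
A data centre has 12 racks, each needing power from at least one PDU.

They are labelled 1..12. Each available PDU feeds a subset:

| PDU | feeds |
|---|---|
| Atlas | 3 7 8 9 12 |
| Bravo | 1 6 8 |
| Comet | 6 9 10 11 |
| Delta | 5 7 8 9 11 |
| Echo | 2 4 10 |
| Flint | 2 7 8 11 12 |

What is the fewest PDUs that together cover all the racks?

4

Take {Atlas, Bravo, Delta, Echo}. Their union is {1, 2, 3, 4, 5, 6, 7, 8, 9, 10, 11, 12}, which is all 12 racks.
Only Bravo contains 1, so Bravo is forced; the remaining 9 racks need at least 3 more PDUs (each remaining PDU adds at most 4) — so at least 4 PDUs are needed, and 4 is optimal.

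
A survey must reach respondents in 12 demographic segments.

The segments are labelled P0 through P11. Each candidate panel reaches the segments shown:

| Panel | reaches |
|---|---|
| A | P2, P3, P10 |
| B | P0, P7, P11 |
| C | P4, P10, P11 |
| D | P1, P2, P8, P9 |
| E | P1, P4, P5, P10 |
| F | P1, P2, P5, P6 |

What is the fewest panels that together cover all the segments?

5

A and B and D and E and F together: A ∪ B ∪ D ∪ E ∪ F = {P0, P1, P2, P3, P4, P5, P6, P7, P8, P9, P10, P11} — every segment is covered.
No 4 of the 6 panels cover everything (all 15 combinations miss at least one segment), so 5 is optimal.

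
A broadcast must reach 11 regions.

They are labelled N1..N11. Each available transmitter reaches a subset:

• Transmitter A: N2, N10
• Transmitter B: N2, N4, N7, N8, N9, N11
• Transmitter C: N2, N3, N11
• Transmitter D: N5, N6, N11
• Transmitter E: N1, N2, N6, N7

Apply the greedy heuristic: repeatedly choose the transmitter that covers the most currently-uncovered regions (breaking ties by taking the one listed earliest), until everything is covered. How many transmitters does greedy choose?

5

Greedy: pick B (covers 6 new) → pick D (covers 2 new) → pick A (covers 1 new) → pick C (covers 1 new) → pick E (covers 1 new). Total picks: 5.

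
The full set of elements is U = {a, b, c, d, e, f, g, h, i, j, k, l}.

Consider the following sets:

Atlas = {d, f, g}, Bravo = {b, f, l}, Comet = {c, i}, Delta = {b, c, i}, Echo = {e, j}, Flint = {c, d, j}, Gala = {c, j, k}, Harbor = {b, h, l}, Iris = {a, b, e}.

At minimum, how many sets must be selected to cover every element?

5

Take {Atlas, Delta, Gala, Harbor, Iris}. Their union is {a, b, c, d, e, f, g, h, i, j, k, l}, which is all 12 elements.
No 4 of the 9 sets cover everything (all 126 combinations miss at least one element), so 5 is optimal.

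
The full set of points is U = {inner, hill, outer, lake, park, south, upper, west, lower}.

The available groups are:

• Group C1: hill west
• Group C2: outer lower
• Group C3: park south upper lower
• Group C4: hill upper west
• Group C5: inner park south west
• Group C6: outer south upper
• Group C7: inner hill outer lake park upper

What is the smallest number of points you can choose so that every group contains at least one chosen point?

3

H = {upper, west, lower} meets every group (each contains at least one member of H), and |H| = 3.
No choice of 2 points meets every group, so 3 is the minimum.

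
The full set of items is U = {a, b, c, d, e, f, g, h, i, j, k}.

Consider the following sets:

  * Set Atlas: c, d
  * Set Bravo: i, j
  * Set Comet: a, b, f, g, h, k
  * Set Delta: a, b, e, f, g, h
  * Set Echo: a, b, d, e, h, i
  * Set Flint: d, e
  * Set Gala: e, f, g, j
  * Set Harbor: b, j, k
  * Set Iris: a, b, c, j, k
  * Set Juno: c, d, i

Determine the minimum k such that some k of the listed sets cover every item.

3

Comet, Echo, and Iris cover everything between them: the union {a, b, c, d, e, f, g, h, i, j, k} is all of U.
No 2 of the 10 sets cover everything (all 45 combinations miss at least one item), so 3 is optimal.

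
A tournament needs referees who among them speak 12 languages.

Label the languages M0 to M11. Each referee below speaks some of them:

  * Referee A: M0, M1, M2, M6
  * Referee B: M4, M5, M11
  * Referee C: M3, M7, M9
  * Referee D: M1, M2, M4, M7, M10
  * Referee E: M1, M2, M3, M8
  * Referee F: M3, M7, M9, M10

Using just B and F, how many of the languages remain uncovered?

5

Union of B, F = {M3, M4, M5, M7, M9, M10, M11}.
Not covered: M0, M1, M2, M6, M8 — 5 languages.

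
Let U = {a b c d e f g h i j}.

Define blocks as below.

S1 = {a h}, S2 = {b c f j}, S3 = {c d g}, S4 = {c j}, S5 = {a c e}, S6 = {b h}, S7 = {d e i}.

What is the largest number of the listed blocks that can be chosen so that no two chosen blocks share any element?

3

S1, S2, S7 are pairwise disjoint (S1={a,h}; S2={b,c,f,j}; S7={d,e,i}).
Every remaining block overlaps one of these, and no 4 of the listed blocks are pairwise disjoint, so 3 is the maximum.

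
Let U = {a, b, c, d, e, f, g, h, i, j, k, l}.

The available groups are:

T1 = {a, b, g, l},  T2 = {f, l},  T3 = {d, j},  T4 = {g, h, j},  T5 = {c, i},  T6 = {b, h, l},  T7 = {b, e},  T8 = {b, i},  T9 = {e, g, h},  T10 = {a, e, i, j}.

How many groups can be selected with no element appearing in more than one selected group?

T2, T3, T5, T9 are pairwise disjoint (T2={f,l}; T3={d,j}; T5={c,i}; T9={e,g,h}).
Every remaining group overlaps one of these, and no 5 of the listed groups are pairwise disjoint, so 4 is the maximum.

4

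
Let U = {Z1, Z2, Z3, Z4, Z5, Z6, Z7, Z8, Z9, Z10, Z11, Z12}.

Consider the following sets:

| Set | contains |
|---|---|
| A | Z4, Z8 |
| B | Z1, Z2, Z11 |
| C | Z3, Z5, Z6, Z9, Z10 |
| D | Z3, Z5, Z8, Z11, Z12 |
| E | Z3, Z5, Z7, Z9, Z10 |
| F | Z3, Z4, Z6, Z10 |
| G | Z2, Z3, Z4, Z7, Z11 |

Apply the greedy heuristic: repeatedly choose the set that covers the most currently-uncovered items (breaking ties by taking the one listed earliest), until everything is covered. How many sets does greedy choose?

Greedy: pick C (covers 5 new) → pick G (covers 4 new) → pick D (covers 2 new) → pick B (covers 1 new). Total picks: 4.

4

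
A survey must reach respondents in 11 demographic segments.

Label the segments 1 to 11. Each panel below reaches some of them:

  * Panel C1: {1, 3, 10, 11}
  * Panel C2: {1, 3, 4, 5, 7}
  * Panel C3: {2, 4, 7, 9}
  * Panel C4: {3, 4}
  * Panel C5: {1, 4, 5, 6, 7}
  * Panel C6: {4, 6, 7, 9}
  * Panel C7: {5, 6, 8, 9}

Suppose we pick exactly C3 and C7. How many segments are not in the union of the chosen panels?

4

Union of C3, C7 = {2, 4, 5, 6, 7, 8, 9}.
Not covered: 1, 3, 10, 11 — 4 segments.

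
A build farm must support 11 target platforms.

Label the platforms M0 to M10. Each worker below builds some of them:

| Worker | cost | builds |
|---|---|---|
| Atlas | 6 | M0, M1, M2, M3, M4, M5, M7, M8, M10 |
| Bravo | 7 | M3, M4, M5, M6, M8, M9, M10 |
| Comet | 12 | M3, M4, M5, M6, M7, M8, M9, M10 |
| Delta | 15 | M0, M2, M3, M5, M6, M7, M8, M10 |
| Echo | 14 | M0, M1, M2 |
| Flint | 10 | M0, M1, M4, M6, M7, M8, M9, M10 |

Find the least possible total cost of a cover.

Atlas, Bravo together cover every platform (Atlas ∪ Bravo = {M0, M1, M2, M3, M4, M5, M6, M7, M8, M9, M10}); total cost 6 + 7 = 13.
No covering selection has total cost below 13.

13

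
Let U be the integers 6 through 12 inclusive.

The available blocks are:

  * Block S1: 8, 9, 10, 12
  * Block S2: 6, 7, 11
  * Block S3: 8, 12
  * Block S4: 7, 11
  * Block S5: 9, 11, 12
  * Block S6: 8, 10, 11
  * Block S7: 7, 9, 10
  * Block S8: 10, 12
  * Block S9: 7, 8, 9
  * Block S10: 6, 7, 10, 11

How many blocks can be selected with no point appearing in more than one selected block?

S3, S7 are pairwise disjoint (S3={8,12}; S7={7,9,10}).
Every remaining block overlaps one of these, and no 3 of the listed blocks are pairwise disjoint, so 2 is the maximum.

2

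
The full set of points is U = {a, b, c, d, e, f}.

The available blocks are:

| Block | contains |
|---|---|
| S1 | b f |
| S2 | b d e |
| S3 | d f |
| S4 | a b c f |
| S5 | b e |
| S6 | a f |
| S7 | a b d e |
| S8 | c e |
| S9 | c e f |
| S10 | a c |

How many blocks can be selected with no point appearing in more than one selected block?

S3, S5, S10 are pairwise disjoint (S3={d,f}; S5={b,e}; S10={a,c}).
Every remaining block overlaps one of these, and no 4 of the listed blocks are pairwise disjoint, so 3 is the maximum.

3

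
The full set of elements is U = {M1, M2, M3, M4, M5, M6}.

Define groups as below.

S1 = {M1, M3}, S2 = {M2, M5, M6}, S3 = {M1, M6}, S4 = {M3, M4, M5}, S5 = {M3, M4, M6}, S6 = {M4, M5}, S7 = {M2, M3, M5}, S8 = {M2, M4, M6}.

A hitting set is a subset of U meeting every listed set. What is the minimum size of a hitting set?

3

Take H = {M1, M5, M6}. Each listed group contains at least one of these, so H is a hitting set of size 3.
No choice of 2 elements meets every group, so 3 is the minimum.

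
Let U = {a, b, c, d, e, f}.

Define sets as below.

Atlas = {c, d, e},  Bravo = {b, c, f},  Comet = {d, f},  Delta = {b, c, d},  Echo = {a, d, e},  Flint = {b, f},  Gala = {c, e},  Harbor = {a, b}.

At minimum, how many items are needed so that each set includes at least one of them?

3

Take H = {b, e, f}. Each listed set contains at least one of these, so H is a hitting set of size 3.
The sets Comet, Gala, Harbor are pairwise disjoint, so any hitting set needs a separate item for each — at least 3. Hence 3 is optimal.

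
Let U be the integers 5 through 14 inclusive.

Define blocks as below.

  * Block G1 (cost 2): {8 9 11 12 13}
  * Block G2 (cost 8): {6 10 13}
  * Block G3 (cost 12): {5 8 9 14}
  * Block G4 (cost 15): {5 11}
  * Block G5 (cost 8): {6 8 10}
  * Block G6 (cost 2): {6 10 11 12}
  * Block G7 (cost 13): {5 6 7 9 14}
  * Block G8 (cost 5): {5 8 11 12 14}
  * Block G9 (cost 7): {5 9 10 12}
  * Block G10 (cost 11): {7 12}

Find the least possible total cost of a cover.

17

G1, G6, G7 together cover every point (G1 ∪ G6 ∪ G7 = {5, 6, 7, 8, 9, 10, 11, 12, 13, 14}); total cost 2 + 2 + 13 = 17.
The greedy pick G1, G6, G8, G10 costs 20; no covering selection beats 17.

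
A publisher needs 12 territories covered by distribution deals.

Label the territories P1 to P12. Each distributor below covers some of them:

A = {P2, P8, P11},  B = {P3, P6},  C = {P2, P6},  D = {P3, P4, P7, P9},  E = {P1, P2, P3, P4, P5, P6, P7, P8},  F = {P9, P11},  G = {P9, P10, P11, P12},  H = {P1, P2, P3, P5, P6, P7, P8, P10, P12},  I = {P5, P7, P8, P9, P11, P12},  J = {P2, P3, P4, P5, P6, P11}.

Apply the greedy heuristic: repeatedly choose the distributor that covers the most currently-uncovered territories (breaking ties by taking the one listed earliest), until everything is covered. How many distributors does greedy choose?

3

Greedy: pick H (covers 9 new) → pick D (covers 2 new) → pick A (covers 1 new). Total picks: 3.
(The true minimum cover uses only 2 distributors, so greedy is not optimal here.)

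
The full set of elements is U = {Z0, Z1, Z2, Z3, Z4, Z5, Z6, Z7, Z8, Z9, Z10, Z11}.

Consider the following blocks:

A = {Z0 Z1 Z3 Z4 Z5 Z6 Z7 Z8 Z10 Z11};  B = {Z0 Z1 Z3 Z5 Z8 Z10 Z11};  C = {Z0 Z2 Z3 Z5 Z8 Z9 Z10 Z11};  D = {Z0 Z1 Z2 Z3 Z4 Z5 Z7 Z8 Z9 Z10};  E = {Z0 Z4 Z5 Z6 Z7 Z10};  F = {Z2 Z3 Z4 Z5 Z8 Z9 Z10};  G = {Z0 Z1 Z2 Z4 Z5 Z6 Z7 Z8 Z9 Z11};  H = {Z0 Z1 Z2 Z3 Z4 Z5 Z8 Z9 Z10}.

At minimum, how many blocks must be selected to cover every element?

2

Take {B, G}. Their union is {Z0, Z1, Z2, Z3, Z4, Z5, Z6, Z7, Z8, Z9, Z10, Z11}, which is all 12 elements.
No single block has all 12 elements (the largest, A, has 10), so 2 is optimal.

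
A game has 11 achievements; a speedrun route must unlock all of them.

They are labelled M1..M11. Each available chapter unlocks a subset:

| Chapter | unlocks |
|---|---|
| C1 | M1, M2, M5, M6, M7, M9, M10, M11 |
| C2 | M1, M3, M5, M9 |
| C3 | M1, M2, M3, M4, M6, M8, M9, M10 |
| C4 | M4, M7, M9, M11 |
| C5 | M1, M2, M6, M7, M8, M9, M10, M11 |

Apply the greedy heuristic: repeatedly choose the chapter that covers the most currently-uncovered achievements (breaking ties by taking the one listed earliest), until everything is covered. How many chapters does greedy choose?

Greedy: pick C1 (covers 8 new) → pick C3 (covers 3 new). Total picks: 2.

2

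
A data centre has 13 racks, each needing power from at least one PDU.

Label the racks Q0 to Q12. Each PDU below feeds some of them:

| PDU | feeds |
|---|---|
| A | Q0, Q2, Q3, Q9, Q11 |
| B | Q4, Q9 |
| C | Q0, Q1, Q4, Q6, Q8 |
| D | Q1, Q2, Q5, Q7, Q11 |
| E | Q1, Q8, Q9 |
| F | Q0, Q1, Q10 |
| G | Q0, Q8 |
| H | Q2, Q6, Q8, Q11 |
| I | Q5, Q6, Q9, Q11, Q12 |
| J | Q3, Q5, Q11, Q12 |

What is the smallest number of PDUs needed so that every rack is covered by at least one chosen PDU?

Take {C, D, F, I, J}. Their union is {Q0, Q1, Q2, Q3, Q4, Q5, Q6, Q7, Q8, Q9, Q10, Q11, Q12}, which is all 13 racks.
No 4 of the 10 PDUs cover everything (all 210 combinations miss at least one rack), so 5 is optimal.

5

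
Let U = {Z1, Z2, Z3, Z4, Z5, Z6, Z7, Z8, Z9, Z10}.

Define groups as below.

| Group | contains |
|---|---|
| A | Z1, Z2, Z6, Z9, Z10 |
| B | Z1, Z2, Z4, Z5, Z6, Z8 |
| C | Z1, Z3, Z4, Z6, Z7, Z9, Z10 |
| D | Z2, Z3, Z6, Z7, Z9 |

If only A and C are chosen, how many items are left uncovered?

2

Union of A, C = {Z1, Z2, Z3, Z4, Z6, Z7, Z9, Z10}.
Not covered: Z5, Z8 — 2 items.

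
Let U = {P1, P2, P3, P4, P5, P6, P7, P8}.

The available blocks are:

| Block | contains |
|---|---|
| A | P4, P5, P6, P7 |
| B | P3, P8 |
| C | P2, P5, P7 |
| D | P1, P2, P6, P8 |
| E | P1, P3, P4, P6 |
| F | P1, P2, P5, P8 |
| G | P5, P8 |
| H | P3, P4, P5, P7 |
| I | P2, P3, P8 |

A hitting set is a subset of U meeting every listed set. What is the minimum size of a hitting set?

3

The 3 items {P3, P5, P8} hit every block.
No choice of 2 items meets every block, so 3 is the minimum.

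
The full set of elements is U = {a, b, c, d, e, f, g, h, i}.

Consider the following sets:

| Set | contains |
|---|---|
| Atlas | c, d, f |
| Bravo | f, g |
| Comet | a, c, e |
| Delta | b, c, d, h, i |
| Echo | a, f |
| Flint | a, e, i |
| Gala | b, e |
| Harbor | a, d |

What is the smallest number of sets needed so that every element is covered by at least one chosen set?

Take {Bravo, Delta, Flint}. Their union is {a, b, c, d, e, f, g, h, i}, which is all 9 elements.
Only Bravo contains g, so Bravo is forced; the remaining 7 elements need at least 2 more sets (each remaining set adds at most 5) — so at least 3 sets are needed, and 3 is optimal.

3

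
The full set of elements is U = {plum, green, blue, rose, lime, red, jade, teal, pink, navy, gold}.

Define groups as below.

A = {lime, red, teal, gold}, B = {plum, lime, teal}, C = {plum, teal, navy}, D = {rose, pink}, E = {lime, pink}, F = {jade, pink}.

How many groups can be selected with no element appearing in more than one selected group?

2

B, F are pairwise disjoint (B={plum,lime,teal}; F={jade,pink}).
Every remaining group overlaps one of these, and no 3 of the listed groups are pairwise disjoint, so 2 is the maximum.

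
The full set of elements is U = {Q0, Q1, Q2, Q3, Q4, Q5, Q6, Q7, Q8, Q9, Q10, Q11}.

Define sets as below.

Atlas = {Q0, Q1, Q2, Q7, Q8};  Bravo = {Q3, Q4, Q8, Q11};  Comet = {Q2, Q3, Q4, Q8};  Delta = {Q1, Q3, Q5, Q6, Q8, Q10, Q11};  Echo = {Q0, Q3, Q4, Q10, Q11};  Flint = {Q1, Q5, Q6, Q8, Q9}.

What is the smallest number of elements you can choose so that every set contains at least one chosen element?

2

Take H = {Q8, Q11}. Each listed set contains at least one of these, so H is a hitting set of size 2.
The sets Echo, Flint are pairwise disjoint, so any hitting set needs a separate element for each — at least 2. Hence 2 is optimal.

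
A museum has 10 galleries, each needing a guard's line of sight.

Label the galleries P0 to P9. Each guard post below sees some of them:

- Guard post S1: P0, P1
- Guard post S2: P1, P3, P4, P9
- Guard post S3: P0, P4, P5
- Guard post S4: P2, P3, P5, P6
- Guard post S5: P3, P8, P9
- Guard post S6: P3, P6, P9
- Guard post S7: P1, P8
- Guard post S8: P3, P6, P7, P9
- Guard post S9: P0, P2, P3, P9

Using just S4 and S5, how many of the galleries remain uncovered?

Union of S4, S5 = {P2, P3, P5, P6, P8, P9}.
Not covered: P0, P1, P4, P7 — 4 galleries.

4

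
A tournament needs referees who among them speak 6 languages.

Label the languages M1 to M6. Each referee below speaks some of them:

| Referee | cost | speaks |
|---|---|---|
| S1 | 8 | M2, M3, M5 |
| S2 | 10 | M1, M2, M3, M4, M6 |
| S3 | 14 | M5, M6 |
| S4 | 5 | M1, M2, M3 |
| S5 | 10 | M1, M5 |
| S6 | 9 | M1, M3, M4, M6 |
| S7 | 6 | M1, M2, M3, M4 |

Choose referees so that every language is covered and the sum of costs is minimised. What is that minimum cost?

17

S1, S6 together cover every language (S1 ∪ S6 = {M1, M2, M3, M4, M5, M6}); total cost 8 + 9 = 17.
The greedy pick S7, S3 costs 20; no covering selection beats 17.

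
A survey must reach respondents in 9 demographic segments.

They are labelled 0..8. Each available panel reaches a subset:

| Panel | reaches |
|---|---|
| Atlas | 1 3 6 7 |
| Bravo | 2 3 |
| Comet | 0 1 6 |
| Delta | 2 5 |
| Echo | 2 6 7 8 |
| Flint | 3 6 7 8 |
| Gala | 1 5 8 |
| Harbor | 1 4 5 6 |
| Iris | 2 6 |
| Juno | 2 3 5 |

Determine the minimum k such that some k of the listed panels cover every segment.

4

Comet and Delta and Flint and Harbor together: Comet ∪ Delta ∪ Flint ∪ Harbor = {0, 1, 2, 3, 4, 5, 6, 7, 8} — every segment is covered.
No 3 of the 10 panels cover everything (all 120 combinations miss at least one segment), so 4 is optimal.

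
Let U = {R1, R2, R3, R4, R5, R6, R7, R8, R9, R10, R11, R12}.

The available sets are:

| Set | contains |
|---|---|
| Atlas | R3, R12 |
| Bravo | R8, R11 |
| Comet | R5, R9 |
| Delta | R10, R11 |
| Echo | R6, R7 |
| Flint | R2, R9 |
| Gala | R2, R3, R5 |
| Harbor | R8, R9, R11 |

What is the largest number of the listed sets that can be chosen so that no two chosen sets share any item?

Atlas, Comet, Delta, Echo are pairwise disjoint (Atlas={R3,R12}; Comet={R5,R9}; Delta={R10,R11}; Echo={R6,R7}).
Every remaining set overlaps one of these, and no 5 of the listed sets are pairwise disjoint, so 4 is the maximum.

4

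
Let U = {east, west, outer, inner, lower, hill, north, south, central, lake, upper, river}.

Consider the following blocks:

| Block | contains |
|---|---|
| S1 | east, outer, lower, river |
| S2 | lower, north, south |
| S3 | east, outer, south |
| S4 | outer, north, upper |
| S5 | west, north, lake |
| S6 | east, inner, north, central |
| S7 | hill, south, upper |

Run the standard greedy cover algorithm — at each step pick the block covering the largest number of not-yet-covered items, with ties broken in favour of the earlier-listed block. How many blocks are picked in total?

4

Greedy: pick S1 (covers 4 new) → pick S5 (covers 3 new) → pick S7 (covers 3 new) → pick S6 (covers 2 new). Total picks: 4.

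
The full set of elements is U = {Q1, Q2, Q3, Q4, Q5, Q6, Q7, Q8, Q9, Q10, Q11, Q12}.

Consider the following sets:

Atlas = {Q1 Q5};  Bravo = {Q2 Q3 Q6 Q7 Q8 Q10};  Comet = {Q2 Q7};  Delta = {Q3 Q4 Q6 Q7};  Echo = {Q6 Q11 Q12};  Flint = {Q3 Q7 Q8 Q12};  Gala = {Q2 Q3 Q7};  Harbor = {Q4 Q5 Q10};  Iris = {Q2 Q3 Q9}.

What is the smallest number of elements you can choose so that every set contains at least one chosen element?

4

Take H = {Q2, Q5, Q7, Q11}. Each listed set contains at least one of these, so H is a hitting set of size 4.
No choice of 3 elements meets every set, so 4 is the minimum.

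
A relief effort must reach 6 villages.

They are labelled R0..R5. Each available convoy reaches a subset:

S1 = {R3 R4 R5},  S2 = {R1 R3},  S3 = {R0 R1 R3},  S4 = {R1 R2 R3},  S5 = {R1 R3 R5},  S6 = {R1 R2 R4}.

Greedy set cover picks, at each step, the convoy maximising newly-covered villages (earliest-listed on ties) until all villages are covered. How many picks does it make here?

Greedy: pick S1 (covers 3 new) → pick S3 (covers 2 new) → pick S4 (covers 1 new). Total picks: 3.

3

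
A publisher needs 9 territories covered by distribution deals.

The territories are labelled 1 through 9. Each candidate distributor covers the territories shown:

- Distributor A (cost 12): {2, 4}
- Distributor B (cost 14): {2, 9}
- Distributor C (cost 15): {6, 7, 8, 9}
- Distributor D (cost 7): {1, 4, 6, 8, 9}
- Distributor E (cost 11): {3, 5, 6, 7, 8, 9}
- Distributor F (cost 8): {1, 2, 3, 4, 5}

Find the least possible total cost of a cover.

19

E, F together cover every territory (E ∪ F = {1, 2, 3, 4, 5, 6, 7, 8, 9}); total cost 11 + 8 = 19.
The greedy pick D, F, E costs 26; no covering selection beats 19.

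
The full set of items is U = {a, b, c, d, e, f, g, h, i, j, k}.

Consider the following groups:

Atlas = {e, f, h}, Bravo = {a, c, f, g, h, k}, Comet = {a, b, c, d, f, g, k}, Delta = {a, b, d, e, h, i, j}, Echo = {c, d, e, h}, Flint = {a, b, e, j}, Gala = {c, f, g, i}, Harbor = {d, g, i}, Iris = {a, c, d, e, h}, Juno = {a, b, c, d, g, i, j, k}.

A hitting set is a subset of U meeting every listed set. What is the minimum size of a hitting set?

2

Take T = {e, g}. Each listed group contains at least one of these, so T is a hitting set of size 2.
The groups Flint, Gala are pairwise disjoint, so any hitting set needs a separate item for each — at least 2. Hence 2 is optimal.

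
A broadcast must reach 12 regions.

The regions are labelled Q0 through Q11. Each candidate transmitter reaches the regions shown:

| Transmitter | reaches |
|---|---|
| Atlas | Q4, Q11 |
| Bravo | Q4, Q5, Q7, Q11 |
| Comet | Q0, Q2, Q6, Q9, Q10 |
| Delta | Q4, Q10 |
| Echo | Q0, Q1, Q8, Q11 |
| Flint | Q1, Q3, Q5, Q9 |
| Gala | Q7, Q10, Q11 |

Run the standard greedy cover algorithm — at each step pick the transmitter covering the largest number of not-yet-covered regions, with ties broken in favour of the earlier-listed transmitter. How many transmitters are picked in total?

4

Greedy: pick Comet (covers 5 new) → pick Bravo (covers 4 new) → pick Echo (covers 2 new) → pick Flint (covers 1 new). Total picks: 4.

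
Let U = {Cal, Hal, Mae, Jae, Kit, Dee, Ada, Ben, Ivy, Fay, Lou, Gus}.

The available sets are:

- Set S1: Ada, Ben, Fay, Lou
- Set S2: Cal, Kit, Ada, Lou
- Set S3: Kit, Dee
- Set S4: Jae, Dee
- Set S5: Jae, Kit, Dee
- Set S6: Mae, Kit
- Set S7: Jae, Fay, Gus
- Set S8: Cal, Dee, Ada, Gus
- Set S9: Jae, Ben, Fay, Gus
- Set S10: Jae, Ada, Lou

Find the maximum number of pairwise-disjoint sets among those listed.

S1, S4, S6 are pairwise disjoint (S1={Ada,Ben,Fay,Lou}; S4={Jae,Dee}; S6={Mae,Kit}).
Every remaining set overlaps one of these, and no 4 of the listed sets are pairwise disjoint, so 3 is the maximum.

3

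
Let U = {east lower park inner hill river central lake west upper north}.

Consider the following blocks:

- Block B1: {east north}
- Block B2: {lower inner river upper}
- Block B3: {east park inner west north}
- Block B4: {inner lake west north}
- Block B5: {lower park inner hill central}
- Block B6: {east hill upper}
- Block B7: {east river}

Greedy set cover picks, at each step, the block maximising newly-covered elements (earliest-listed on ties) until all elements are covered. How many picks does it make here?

Greedy: pick B3 (covers 5 new) → pick B2 (covers 3 new) → pick B5 (covers 2 new) → pick B4 (covers 1 new). Total picks: 4.

4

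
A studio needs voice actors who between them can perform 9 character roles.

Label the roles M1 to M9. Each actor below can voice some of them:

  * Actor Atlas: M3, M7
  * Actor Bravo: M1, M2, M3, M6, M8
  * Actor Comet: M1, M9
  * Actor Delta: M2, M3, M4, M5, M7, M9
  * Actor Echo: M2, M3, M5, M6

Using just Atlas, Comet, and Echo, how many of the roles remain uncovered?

Union of Atlas, Comet, Echo = {M1, M2, M3, M5, M6, M7, M9}.
Not covered: M4, M8 — 2 roles.

2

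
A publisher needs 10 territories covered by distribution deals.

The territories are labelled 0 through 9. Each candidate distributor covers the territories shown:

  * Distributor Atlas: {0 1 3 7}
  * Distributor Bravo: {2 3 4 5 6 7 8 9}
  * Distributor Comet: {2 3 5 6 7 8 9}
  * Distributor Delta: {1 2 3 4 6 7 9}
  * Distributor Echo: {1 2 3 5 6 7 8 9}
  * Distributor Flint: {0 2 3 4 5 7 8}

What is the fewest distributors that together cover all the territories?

Take {Echo, Flint}. Their union is {0, 1, 2, 3, 4, 5, 6, 7, 8, 9}, which is all 10 territories.
No single distributor has all 10 territories (the largest, Bravo, has 8), so 2 is optimal.

2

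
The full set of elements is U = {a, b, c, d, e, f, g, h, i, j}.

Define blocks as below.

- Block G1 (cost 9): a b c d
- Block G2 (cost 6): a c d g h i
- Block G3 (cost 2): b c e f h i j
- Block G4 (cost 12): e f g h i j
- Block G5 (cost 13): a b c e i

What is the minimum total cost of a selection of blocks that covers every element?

G2, G3 together cover every element (G2 ∪ G3 = {a, b, c, d, e, f, g, h, i, j}); total cost 6 + 2 = 8.
No covering selection has total cost below 8.

8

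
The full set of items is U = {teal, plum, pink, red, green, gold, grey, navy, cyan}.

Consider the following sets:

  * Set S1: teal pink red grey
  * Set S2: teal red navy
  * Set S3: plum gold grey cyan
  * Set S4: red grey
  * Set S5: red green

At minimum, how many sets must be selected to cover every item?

4

Take {S1, S2, S3, S5}. Their union is {teal, plum, pink, red, green, gold, grey, navy, cyan}, which is all 9 items.
No 3 of the 5 sets cover everything (all 10 combinations miss at least one item), so 4 is optimal.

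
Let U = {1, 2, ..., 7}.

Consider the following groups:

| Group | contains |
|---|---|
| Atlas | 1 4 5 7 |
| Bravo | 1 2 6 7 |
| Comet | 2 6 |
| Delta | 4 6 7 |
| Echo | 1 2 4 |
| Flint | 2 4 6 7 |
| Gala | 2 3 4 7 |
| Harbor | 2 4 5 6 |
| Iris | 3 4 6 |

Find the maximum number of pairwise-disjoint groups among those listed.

2

Atlas, Comet are pairwise disjoint (Atlas={1,4,5,7}; Comet={2,6}).
Every remaining group overlaps one of these, and no 3 of the listed groups are pairwise disjoint, so 2 is the maximum.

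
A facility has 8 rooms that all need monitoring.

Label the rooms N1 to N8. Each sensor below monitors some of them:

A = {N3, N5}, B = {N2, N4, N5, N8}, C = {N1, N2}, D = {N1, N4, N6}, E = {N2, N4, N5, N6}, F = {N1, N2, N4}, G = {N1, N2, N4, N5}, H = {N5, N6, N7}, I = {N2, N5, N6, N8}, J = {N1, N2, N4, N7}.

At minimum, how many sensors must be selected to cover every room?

A and I and J together: A ∪ I ∪ J = {N1, N2, N3, N4, N5, N6, N7, N8} — every room is covered.
Only A contains N3, so A is forced; the remaining 6 rooms need at least 2 more sensors (each remaining sensor adds at most 4) — so at least 3 sensors are needed, and 3 is optimal.

3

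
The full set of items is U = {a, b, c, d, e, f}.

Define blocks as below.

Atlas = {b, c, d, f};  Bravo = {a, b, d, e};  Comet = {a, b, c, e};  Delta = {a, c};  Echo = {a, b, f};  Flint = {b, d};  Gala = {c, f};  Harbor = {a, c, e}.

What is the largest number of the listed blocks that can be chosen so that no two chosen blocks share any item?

2

Bravo, Gala are pairwise disjoint (Bravo={a,b,d,e}; Gala={c,f}).
Every remaining block overlaps one of these, and no 3 of the listed blocks are pairwise disjoint, so 2 is the maximum.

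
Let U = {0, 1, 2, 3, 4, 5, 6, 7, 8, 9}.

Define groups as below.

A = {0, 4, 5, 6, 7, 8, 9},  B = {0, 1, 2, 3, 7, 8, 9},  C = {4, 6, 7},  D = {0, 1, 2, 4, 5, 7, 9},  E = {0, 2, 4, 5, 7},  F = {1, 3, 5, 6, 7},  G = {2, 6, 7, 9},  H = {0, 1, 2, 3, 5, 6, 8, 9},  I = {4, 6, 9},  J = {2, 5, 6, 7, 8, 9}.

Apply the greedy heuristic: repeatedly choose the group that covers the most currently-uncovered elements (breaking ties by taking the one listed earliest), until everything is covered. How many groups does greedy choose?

2

Greedy: pick H (covers 8 new) → pick A (covers 2 new). Total picks: 2.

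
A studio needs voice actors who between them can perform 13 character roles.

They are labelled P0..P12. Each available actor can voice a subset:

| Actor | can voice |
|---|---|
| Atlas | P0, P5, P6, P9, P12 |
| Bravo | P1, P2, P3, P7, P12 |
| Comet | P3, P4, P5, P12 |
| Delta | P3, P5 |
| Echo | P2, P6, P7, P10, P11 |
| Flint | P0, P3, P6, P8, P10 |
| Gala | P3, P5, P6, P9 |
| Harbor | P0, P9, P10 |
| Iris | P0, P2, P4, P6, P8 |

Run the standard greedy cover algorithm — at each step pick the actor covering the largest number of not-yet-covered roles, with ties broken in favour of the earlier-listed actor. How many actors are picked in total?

4

Greedy: pick Atlas (covers 5 new) → pick Bravo (covers 4 new) → pick Echo (covers 2 new) → pick Iris (covers 2 new). Total picks: 4.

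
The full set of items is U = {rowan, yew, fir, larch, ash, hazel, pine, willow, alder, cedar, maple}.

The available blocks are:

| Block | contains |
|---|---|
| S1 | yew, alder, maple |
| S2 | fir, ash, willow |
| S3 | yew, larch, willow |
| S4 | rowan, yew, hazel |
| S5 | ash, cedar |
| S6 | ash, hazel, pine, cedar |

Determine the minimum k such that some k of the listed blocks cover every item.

5

S1, S2, S3, S4, and S6 cover everything between them: the union {rowan, yew, fir, larch, ash, hazel, pine, willow, alder, cedar, maple} is all of U.
No 4 of the 6 blocks cover everything (all 15 combinations miss at least one item), so 5 is optimal.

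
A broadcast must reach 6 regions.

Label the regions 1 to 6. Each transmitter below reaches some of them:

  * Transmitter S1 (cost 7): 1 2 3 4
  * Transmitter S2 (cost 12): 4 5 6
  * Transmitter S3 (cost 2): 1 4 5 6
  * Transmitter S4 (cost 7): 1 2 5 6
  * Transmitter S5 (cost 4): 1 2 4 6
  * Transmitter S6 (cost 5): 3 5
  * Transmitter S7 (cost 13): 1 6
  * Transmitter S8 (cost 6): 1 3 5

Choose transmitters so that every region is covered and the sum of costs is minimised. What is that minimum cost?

9

S1, S3 together cover every region (S1 ∪ S3 = {1, 2, 3, 4, 5, 6}); total cost 7 + 2 = 9.
No covering selection has total cost below 9.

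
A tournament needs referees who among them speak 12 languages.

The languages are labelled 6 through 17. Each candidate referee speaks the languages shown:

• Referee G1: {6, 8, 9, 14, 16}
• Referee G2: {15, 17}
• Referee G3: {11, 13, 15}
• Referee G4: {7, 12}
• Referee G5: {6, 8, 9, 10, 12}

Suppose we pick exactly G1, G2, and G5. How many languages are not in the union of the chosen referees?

Union of G1, G2, G5 = {6, 8, 9, 10, 12, 14, 15, 16, 17}.
Not covered: 7, 11, 13 — 3 languages.

3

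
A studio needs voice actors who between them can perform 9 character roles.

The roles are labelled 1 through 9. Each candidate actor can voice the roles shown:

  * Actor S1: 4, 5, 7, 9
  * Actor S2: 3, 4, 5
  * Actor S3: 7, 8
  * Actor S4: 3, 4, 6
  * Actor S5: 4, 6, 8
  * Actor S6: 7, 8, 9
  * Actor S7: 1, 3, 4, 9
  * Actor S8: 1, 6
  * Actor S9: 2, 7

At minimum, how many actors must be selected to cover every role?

Take {S2, S6, S8, S9}. Their union is {1, 2, 3, 4, 5, 6, 7, 8, 9}, which is all 9 roles.
No 3 of the 9 actors cover everything (all 84 combinations miss at least one role), so 4 is optimal.

4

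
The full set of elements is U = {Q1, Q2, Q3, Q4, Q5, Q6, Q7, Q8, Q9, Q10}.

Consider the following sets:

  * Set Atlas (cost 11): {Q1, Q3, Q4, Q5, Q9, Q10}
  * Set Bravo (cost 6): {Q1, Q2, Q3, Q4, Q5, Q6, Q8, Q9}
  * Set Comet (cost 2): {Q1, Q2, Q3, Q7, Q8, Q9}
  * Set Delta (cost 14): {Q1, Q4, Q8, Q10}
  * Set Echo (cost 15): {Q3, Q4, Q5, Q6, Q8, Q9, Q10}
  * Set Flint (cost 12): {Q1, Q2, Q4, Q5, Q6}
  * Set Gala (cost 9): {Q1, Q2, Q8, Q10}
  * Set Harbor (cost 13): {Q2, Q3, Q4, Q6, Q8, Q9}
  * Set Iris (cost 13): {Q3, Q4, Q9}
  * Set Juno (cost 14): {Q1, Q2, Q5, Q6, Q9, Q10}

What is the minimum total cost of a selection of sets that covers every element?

Bravo, Comet, Gala together cover every element (Bravo ∪ Comet ∪ Gala = {Q1, Q2, Q3, Q4, Q5, Q6, Q7, Q8, Q9, Q10}); total cost 6 + 2 + 9 = 17.
No covering selection has total cost below 17.

17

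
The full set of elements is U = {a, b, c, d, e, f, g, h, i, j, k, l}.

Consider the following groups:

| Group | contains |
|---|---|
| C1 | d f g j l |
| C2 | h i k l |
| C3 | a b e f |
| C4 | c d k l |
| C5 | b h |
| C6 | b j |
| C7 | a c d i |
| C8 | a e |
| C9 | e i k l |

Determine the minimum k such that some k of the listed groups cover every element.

4

C1 and C2 and C3 and C4 together: C1 ∪ C2 ∪ C3 ∪ C4 = {a, b, c, d, e, f, g, h, i, j, k, l} — every element is covered.
Only C1 contains g, so C1 is forced; the remaining 7 elements need at least 3 more groups (each remaining group adds at most 3) — so at least 4 groups are needed, and 4 is optimal.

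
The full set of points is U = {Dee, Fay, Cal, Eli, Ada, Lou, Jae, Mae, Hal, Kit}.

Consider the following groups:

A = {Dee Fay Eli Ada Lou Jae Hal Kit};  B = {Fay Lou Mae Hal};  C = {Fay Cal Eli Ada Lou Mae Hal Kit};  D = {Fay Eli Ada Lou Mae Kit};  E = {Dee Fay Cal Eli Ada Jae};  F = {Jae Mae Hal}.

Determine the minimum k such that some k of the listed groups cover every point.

2

Take {C, E}. Their union is {Dee, Fay, Cal, Eli, Ada, Lou, Jae, Mae, Hal, Kit}, which is all 10 points.
No single group has all 10 points (the largest, A, has 8), so 2 is optimal.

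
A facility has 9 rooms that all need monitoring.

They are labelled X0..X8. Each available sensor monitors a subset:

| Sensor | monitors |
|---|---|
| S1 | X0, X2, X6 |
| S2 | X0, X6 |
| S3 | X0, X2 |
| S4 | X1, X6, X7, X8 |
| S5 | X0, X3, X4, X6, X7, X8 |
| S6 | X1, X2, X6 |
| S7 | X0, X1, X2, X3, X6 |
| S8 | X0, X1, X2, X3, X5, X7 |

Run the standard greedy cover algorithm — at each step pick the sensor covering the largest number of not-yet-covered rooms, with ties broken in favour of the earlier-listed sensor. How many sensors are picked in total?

2

Greedy: pick S5 (covers 6 new) → pick S8 (covers 3 new). Total picks: 2.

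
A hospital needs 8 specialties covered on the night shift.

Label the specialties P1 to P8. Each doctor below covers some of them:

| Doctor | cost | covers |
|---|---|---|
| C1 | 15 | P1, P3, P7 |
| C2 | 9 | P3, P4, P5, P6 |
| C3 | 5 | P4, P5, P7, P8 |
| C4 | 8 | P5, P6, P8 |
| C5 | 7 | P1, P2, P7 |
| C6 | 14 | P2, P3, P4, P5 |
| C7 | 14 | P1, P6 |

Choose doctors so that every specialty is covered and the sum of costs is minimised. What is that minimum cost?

C2, C3, C5 together cover every specialty (C2 ∪ C3 ∪ C5 = {P1, P2, P3, P4, P5, P6, P7, P8}); total cost 9 + 5 + 7 = 21.
No covering selection has total cost below 21.

21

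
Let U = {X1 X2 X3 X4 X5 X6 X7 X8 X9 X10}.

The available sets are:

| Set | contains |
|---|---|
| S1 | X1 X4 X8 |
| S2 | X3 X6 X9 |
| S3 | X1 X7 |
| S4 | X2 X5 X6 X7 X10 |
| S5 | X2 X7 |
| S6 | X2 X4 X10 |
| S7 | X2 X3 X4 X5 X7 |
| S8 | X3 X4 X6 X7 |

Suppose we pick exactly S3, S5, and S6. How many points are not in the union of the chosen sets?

Union of S3, S5, S6 = {X1, X2, X4, X7, X10}.
Not covered: X3, X5, X6, X8, X9 — 5 points.

5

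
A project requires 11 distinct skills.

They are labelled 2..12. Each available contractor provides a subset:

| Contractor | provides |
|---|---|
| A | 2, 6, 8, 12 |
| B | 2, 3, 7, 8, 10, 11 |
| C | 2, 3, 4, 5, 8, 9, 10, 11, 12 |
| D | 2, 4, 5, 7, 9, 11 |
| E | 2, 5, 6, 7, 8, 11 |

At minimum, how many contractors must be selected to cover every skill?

C and E together: C ∪ E = {2, 3, 4, 5, 6, 7, 8, 9, 10, 11, 12} — every skill is covered.
No single contractor has all 11 skills (the largest, C, has 9), so 2 is optimal.

2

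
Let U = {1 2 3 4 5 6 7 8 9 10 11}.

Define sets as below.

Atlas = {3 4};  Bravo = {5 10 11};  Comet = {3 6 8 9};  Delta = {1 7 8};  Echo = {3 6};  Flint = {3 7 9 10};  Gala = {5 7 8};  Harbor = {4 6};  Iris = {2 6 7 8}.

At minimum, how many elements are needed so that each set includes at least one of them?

Take H = {3, 4, 5, 7}. Each listed set contains at least one of these, so H is a hitting set of size 4.
No choice of 3 elements meets every set, so 4 is the minimum.

4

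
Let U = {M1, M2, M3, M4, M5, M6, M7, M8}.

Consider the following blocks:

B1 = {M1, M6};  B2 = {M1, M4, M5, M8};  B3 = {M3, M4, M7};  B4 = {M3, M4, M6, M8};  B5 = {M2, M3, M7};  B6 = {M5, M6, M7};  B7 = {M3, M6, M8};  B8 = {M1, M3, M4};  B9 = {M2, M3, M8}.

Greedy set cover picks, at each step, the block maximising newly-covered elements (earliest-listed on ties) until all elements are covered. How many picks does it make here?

3

Greedy: pick B2 (covers 4 new) → pick B5 (covers 3 new) → pick B1 (covers 1 new). Total picks: 3.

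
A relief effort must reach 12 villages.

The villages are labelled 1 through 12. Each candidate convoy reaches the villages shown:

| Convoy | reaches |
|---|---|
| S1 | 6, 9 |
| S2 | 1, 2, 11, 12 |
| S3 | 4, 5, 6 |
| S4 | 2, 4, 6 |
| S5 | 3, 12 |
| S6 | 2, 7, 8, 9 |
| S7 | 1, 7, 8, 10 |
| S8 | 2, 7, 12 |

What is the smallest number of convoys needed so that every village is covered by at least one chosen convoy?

5

Take {S2, S3, S5, S6, S7}. Their union is {1, 2, 3, 4, 5, 6, 7, 8, 9, 10, 11, 12}, which is all 12 villages.
No 4 of the 8 convoys cover everything (all 70 combinations miss at least one village), so 5 is optimal.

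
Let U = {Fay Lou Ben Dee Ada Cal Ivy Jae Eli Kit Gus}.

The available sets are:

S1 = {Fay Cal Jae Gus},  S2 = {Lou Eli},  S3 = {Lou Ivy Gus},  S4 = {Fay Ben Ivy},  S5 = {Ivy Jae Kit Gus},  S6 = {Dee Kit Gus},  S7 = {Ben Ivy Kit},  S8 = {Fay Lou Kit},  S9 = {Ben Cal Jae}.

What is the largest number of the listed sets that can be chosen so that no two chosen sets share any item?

3

S2, S4, S6 are pairwise disjoint (S2={Lou,Eli}; S4={Fay,Ben,Ivy}; S6={Dee,Kit,Gus}).
Every remaining set overlaps one of these, and no 4 of the listed sets are pairwise disjoint, so 3 is the maximum.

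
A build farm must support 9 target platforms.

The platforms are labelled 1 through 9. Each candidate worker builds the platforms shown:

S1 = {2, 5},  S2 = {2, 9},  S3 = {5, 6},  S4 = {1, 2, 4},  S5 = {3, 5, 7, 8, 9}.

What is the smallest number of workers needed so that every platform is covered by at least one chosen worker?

3

S3 and S4 and S5 together: S3 ∪ S4 ∪ S5 = {1, 2, 3, 4, 5, 6, 7, 8, 9} — every platform is covered.
Only S4 contains 1, so S4 is forced; the remaining 6 platforms need at least 2 more workers (each remaining worker adds at most 5) — so at least 3 workers are needed, and 3 is optimal.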